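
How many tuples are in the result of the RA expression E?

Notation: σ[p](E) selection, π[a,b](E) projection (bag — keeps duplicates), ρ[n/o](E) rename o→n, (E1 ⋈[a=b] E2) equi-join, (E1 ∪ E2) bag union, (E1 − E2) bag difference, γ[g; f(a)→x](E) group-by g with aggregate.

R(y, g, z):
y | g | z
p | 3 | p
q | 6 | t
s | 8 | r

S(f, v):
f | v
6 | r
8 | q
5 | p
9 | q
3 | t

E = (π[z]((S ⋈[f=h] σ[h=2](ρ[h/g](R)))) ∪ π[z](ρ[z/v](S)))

Row counts bottom-up:
  S → 5
  R → 3
  ρ[h/g](R) → 3
  σ[h=2](ρ[h/g](R)) → 0
  (S ⋈[f=h] σ[h=2](ρ[h/g](R))) → 0
  π[z]((S ⋈[f=h] σ[h=2](ρ[h/g](R)))) → 0
  S → 5
  ρ[z/v](S) → 5
  π[z](ρ[z/v](S)) → 5
  (π[z]((S ⋈[f=h] σ[h=2](ρ[h/g](R)))) ∪ π[z](ρ[z/v](S))) → 5

|E| = 5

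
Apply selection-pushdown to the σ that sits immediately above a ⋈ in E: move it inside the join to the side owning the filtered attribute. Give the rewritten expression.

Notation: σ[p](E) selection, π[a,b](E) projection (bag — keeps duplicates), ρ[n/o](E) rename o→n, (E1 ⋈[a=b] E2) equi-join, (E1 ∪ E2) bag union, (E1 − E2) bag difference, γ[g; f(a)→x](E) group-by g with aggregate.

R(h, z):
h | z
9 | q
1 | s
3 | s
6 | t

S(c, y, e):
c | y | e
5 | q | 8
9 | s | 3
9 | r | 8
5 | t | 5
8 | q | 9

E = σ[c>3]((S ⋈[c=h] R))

σ filters on c, owned by the left side.
E' = (σ[c>3](S) ⋈[c=h] R)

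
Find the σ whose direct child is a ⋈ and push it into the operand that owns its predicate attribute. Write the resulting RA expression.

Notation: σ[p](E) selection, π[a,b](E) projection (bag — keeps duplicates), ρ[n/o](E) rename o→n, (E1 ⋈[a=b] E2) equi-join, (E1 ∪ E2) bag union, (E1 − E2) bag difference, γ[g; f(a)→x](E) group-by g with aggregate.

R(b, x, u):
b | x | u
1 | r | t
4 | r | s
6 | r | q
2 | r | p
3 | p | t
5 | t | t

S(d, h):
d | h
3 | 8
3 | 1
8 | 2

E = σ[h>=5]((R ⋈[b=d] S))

σ filters on h, owned by the right side.
E' = (R ⋈[b=d] σ[h>=5](S))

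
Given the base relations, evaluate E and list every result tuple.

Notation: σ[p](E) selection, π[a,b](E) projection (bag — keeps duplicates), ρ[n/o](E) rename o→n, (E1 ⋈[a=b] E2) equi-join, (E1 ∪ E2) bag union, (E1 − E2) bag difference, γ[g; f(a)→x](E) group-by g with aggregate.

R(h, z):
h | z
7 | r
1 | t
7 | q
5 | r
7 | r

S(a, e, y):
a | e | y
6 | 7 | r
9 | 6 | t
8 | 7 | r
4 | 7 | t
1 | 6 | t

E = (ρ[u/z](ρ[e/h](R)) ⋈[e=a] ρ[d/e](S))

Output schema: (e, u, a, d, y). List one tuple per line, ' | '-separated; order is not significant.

Subexpression sizes:
  R → 5
  ρ[e/h](R) → 5
  ρ[u/z](ρ[e/h](R)) → 5
  S → 5
  ρ[d/e](S) → 5
  (ρ[u/z](ρ[e/h](R)) ⋈[e=a] ρ[d/e](S)) → 1

== RESULT ==
e | u | a | d | y
1 | t | 1 | 6 | t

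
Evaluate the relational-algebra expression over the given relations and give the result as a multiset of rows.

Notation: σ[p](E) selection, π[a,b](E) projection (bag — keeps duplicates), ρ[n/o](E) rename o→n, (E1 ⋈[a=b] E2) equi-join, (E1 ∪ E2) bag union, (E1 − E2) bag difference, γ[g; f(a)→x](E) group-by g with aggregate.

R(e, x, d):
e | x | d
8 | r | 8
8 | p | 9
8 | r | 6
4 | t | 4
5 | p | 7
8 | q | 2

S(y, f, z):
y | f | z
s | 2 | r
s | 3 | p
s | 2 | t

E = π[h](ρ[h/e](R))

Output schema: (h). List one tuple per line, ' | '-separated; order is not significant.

Row counts bottom-up:
  R → 6
  ρ[h/e](R) → 6
  π[h](ρ[h/e](R)) → 6

== RESULT ==
h
4
5
8
8
8
8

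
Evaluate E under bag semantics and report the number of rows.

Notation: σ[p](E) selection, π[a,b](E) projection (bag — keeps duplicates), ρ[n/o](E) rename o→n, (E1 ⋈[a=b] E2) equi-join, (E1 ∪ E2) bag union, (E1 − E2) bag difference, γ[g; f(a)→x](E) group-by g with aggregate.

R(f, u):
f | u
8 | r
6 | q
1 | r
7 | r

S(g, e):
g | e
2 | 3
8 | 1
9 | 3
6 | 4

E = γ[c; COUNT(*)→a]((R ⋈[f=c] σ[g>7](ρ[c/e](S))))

Subexpression sizes:
  R → 4
  S → 4
  ρ[c/e](S) → 4
  σ[g>7](ρ[c/e](S)) → 2
  (R ⋈[f=c] σ[g>7](ρ[c/e](S))) → 1
  γ[c; COUNT(*)→a]((R ⋈[f=c] σ[g>7](ρ[c/e](S)))) → 1

|E| = 1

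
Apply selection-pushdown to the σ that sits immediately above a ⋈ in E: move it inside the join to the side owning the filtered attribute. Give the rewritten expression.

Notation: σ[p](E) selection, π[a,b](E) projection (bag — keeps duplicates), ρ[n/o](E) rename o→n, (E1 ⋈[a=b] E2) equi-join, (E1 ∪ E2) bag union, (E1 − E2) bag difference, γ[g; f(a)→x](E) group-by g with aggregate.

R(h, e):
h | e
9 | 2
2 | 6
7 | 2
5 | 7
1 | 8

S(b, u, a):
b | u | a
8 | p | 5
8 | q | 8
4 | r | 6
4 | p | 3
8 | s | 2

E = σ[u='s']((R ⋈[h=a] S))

σ filters on u, owned by the right side.
E' = (R ⋈[h=a] σ[u='s'](S))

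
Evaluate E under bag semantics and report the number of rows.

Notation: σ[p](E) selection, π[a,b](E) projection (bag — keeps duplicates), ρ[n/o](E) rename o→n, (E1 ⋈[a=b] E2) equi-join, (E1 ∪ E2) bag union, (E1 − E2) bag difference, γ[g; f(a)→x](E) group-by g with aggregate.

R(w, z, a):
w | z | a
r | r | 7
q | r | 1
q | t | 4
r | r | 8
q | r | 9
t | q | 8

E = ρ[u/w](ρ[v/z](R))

Row counts bottom-up:
  R → 6
  ρ[v/z](R) → 6
  ρ[u/w](ρ[v/z](R)) → 6

|E| = 6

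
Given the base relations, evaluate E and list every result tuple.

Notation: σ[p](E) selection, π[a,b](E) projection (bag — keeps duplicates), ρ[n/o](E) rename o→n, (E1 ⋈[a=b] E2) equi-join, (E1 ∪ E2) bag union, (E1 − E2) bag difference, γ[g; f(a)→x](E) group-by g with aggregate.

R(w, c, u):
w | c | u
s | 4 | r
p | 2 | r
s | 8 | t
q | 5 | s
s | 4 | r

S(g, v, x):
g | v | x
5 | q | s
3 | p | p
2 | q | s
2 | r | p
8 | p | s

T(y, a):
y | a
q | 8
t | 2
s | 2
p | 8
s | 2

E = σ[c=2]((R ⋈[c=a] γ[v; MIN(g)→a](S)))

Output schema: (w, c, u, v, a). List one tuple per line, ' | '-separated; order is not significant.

Subexpression sizes:
  R → 5
  S → 5
  γ[v; MIN(g)→a](S) → 3
  (R ⋈[c=a] γ[v; MIN(g)→a](S)) → 2
  σ[c=2]((R ⋈[c=a] γ[v; MIN(g)→a](S))) → 2

== RESULT ==
w | c | u | v | a
p | 2 | r | q | 2
p | 2 | r | r | 2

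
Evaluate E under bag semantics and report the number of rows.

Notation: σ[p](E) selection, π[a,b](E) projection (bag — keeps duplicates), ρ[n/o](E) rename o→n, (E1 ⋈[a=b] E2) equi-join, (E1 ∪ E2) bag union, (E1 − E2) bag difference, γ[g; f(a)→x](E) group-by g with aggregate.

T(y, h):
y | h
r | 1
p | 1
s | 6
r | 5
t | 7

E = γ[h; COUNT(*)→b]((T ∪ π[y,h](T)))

Stepwise |·|:
  T → 5
  T → 5
  π[y,h](T) → 5
  (T ∪ π[y,h](T)) → 10
  γ[h; COUNT(*)→b]((T ∪ π[y,h](T))) → 4

|E| = 4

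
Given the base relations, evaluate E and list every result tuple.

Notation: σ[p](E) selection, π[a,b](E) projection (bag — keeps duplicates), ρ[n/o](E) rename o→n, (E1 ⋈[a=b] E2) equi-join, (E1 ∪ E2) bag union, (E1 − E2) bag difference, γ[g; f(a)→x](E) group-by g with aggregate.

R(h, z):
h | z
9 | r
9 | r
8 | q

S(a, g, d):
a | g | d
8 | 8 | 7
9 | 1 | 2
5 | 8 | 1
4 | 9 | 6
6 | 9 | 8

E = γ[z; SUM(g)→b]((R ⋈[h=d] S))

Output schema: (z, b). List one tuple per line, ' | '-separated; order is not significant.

Stepwise |·|:
  R → 3
  S → 5
  (R ⋈[h=d] S) → 1
  γ[z; SUM(g)→b]((R ⋈[h=d] S)) → 1

== RESULT ==
z | b
q | 9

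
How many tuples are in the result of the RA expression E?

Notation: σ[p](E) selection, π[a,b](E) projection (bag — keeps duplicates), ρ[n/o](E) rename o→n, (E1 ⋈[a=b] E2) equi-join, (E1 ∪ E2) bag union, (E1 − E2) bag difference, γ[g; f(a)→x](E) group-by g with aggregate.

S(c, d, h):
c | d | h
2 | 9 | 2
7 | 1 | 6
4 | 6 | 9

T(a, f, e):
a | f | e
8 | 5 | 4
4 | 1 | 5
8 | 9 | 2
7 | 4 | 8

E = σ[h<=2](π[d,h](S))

Row counts bottom-up:
  S → 3
  π[d,h](S) → 3
  σ[h<=2](π[d,h](S)) → 1

|E| = 1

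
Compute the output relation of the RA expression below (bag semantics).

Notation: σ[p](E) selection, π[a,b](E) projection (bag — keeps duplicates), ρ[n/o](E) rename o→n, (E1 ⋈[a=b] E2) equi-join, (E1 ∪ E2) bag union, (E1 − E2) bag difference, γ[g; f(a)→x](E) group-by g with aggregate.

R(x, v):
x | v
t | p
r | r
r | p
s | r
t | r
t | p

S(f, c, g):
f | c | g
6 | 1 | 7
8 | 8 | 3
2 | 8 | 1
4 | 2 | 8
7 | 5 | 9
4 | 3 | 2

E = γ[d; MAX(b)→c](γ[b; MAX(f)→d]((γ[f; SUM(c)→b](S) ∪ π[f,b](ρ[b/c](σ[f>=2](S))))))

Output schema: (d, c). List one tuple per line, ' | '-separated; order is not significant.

Per-node cardinality:
  S → 6
  γ[f; SUM(c)→b](S) → 5
  S → 6
  σ[f>=2](S) → 6
  ρ[b/c](σ[f>=2](S)) → 6
  π[f,b](ρ[b/c](σ[f>=2](S))) → 6
  (γ[f; SUM(c)→b](S) ∪ π[f,b](ρ[b/c](σ[f>=2](S)))) → 11
  γ[b; MAX(f)→d]((γ[f; SUM(c)→b](S) ∪ π[f,b](ρ[b/c](σ[f>=2](S))))) → 5
  γ[d; MAX(b)→c](γ[b; MAX(f)→d]((γ[f; SUM(c)→b](S) ∪ π[f,b](ρ[b/c](σ[f>=2](S)))))) → 4

== RESULT ==
d | c
4 | 3
6 | 1
7 | 5
8 | 8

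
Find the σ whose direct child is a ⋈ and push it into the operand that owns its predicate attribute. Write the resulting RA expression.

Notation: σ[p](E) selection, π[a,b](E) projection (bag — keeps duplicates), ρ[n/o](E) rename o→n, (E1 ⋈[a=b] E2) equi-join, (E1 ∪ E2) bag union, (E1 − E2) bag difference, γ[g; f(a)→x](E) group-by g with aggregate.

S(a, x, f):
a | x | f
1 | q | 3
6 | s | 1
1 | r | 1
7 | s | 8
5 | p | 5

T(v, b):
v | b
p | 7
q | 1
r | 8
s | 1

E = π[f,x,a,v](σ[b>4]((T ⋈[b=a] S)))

σ filters on b, owned by the left side.
E' = π[f,x,a,v]((σ[b>4](T) ⋈[b=a] S))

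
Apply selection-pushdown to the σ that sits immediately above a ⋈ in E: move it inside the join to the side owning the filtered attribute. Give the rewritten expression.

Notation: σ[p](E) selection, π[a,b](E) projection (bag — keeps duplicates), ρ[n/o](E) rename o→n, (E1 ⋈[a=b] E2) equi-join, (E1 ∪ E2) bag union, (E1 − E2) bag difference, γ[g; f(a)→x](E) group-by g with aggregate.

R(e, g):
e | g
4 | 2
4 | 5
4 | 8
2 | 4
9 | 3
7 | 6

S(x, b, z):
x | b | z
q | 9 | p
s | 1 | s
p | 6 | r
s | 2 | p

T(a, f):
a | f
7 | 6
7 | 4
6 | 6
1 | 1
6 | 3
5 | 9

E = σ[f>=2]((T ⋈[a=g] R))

σ filters on f, owned by the left side.
E' = (σ[f>=2](T) ⋈[a=g] R)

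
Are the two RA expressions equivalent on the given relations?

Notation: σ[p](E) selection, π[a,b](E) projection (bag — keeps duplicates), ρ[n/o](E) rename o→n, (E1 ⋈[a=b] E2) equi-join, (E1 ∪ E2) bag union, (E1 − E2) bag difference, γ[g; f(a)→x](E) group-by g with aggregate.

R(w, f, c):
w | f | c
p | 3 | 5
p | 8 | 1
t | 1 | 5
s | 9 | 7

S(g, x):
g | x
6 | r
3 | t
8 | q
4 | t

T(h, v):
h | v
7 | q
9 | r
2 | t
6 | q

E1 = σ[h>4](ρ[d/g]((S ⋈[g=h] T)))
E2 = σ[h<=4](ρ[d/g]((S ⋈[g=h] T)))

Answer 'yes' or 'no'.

E1 subexpression sizes:
  S → 4
  T → 4
  (S ⋈[g=h] T) → 1
  ρ[d/g]((S ⋈[g=h] T)) → 1
  σ[h>4](ρ[d/g]((S ⋈[g=h] T))) → 1
E2 subexpression sizes:
  S → 4
  T → 4
  (S ⋈[g=h] T) → 1
  ρ[d/g]((S ⋈[g=h] T)) → 1
  σ[h<=4](ρ[d/g]((S ⋈[g=h] T))) → 0

E1 result:
d | x | h | v
6 | r | 6 | q
E2 result:
d | x | h | v
(0 rows)
Witness: (6, 'r', 6, 'q') appears 1× in E1 but 0× in E2.

no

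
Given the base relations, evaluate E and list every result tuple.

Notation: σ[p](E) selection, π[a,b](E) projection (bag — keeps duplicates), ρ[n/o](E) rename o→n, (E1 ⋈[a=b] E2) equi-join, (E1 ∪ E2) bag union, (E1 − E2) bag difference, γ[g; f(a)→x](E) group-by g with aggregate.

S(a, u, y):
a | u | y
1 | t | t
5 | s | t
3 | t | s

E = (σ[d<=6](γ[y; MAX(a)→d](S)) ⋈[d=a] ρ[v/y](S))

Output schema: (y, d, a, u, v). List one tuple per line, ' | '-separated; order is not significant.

Per-node cardinality:
  S → 3
  γ[y; MAX(a)→d](S) → 2
  σ[d<=6](γ[y; MAX(a)→d](S)) → 2
  S → 3
  ρ[v/y](S) → 3
  (σ[d<=6](γ[y; MAX(a)→d](S)) ⋈[d=a] ρ[v/y](S)) → 2

== RESULT ==
y | d | a | u | v
s | 3 | 3 | t | s
t | 5 | 5 | s | t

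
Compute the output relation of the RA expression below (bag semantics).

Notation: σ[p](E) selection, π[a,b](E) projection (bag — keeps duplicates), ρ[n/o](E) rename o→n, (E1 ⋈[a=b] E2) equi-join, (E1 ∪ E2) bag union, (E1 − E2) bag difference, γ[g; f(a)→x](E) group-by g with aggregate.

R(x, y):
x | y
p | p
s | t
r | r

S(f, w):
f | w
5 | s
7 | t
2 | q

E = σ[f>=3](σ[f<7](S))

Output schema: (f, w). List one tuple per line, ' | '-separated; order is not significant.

Per-node cardinality:
  S → 3
  σ[f<7](S) → 2
  σ[f>=3](σ[f<7](S)) → 1

== RESULT ==
f | w
5 | s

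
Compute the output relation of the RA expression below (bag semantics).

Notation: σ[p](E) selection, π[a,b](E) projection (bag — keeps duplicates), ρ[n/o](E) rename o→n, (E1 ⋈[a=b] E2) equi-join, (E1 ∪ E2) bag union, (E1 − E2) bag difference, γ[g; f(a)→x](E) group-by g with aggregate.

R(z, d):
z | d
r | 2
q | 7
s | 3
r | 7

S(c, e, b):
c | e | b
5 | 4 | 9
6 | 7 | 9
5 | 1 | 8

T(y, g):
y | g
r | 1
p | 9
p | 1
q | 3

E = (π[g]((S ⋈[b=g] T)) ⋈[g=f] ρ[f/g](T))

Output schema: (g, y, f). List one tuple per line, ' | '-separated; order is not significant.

Per-node cardinality:
  S → 3
  T → 4
  (S ⋈[b=g] T) → 2
  π[g]((S ⋈[b=g] T)) → 2
  T → 4
  ρ[f/g](T) → 4
  (π[g]((S ⋈[b=g] T)) ⋈[g=f] ρ[f/g](T)) → 2

== RESULT ==
g | y | f
9 | p | 9
9 | p | 9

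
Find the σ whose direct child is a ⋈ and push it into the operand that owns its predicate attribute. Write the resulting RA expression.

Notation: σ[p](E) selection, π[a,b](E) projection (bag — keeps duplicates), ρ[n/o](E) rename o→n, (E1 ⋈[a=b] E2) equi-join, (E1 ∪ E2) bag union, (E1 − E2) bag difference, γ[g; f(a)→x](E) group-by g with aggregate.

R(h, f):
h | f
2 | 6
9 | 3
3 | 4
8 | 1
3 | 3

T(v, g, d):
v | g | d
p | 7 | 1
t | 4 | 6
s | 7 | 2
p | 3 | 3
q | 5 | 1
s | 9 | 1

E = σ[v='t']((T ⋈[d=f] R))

σ filters on v, owned by the left side.
E' = (σ[v='t'](T) ⋈[d=f] R)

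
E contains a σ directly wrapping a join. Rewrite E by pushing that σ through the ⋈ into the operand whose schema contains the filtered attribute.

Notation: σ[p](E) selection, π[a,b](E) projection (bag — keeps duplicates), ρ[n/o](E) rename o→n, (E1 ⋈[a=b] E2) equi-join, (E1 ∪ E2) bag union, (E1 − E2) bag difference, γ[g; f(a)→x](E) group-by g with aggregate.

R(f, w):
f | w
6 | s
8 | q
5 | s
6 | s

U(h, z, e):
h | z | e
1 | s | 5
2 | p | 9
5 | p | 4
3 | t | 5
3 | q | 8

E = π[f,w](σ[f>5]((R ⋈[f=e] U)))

σ filters on f, owned by the left side.
E' = π[f,w]((σ[f>5](R) ⋈[f=e] U))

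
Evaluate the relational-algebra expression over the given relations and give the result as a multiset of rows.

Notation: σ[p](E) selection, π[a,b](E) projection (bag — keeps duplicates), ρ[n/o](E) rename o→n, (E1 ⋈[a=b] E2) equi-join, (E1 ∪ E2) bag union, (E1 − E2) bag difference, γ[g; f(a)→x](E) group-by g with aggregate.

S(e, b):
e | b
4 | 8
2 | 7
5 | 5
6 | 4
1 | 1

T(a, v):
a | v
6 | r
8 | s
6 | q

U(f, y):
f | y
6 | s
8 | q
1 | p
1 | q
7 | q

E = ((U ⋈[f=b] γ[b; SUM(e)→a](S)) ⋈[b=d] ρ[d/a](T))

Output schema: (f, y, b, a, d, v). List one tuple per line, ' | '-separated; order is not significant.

Row counts bottom-up:
  U → 5
  S → 5
  γ[b; SUM(e)→a](S) → 5
  (U ⋈[f=b] γ[b; SUM(e)→a](S)) → 4
  T → 3
  ρ[d/a](T) → 3
  ((U ⋈[f=b] γ[b; SUM(e)→a](S)) ⋈[b=d] ρ[d/a](T)) → 1

== RESULT ==
f | y | b | a | d | v
8 | q | 8 | 4 | 8 | s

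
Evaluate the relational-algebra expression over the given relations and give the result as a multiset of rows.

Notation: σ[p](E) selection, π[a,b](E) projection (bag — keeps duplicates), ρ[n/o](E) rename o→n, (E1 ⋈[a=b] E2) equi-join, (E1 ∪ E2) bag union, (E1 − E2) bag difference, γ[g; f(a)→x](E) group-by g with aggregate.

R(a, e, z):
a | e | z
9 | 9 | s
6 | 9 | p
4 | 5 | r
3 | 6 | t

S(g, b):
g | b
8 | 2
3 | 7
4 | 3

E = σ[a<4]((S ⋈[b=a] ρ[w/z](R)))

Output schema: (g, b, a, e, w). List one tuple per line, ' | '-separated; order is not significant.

Row counts bottom-up:
  S → 3
  R → 4
  ρ[w/z](R) → 4
  (S ⋈[b=a] ρ[w/z](R)) → 1
  σ[a<4]((S ⋈[b=a] ρ[w/z](R))) → 1

== RESULT ==
g | b | a | e | w
4 | 3 | 3 | 6 | t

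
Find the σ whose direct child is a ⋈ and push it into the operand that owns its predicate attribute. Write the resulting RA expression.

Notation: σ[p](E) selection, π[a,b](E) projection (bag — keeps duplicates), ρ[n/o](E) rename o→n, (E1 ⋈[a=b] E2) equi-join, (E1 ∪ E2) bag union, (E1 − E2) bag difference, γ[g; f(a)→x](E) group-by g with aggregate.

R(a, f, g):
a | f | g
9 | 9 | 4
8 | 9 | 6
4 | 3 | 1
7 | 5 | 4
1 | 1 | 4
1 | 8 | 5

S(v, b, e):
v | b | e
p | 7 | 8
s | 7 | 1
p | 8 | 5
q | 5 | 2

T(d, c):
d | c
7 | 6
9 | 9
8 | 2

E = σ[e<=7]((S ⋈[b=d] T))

σ filters on e, owned by the left side.
E' = (σ[e<=7](S) ⋈[b=d] T)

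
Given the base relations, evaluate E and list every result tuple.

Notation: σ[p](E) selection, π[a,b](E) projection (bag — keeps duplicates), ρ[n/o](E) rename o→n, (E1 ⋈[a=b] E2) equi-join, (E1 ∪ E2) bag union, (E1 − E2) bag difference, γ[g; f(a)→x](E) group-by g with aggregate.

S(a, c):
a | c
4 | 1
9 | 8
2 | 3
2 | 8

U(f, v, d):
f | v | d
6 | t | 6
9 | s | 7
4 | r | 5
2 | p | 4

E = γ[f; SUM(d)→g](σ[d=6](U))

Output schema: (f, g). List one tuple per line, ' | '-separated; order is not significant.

Subexpression sizes:
  U → 4
  σ[d=6](U) → 1
  γ[f; SUM(d)→g](σ[d=6](U)) → 1

== RESULT ==
f | g
6 | 6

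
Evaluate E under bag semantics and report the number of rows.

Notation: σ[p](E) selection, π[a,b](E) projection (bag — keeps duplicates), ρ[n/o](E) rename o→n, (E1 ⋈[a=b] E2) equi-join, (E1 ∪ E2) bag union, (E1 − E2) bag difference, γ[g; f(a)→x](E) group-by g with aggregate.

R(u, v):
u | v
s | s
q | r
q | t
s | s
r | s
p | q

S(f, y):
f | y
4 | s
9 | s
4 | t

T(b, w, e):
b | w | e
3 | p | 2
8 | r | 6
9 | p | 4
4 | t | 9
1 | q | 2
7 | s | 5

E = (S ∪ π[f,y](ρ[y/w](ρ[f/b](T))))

Row counts bottom-up:
  S → 3
  T → 6
  ρ[f/b](T) → 6
  ρ[y/w](ρ[f/b](T)) → 6
  π[f,y](ρ[y/w](ρ[f/b](T))) → 6
  (S ∪ π[f,y](ρ[y/w](ρ[f/b](T)))) → 9

|E| = 9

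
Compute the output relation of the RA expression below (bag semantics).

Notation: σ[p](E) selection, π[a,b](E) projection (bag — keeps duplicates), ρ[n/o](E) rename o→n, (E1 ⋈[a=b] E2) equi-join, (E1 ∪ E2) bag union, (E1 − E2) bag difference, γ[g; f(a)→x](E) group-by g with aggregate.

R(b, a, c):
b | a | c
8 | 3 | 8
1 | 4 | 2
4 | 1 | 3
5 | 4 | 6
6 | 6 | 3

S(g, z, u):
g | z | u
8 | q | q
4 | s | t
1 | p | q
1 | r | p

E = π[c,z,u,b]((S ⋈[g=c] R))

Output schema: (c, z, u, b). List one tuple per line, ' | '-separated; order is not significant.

Row counts bottom-up:
  S → 4
  R → 5
  (S ⋈[g=c] R) → 1
  π[c,z,u,b]((S ⋈[g=c] R)) → 1

== RESULT ==
c | z | u | b
8 | q | q | 8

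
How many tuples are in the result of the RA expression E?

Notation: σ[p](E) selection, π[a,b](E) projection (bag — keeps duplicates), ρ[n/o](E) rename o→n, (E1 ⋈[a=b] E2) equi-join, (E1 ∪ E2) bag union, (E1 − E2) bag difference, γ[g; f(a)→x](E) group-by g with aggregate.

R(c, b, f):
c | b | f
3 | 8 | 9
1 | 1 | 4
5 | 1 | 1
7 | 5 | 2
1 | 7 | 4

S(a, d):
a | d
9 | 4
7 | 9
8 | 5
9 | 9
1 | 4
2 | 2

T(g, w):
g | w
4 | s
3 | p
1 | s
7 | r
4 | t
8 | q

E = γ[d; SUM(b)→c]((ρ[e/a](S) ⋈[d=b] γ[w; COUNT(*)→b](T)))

Stepwise |·|:
  S → 6
  ρ[e/a](S) → 6
  T → 6
  γ[w; COUNT(*)→b](T) → 5
  (ρ[e/a](S) ⋈[d=b] γ[w; COUNT(*)→b](T)) → 1
  γ[d; SUM(b)→c]((ρ[e/a](S) ⋈[d=b] γ[w; COUNT(*)→b](T))) → 1

|E| = 1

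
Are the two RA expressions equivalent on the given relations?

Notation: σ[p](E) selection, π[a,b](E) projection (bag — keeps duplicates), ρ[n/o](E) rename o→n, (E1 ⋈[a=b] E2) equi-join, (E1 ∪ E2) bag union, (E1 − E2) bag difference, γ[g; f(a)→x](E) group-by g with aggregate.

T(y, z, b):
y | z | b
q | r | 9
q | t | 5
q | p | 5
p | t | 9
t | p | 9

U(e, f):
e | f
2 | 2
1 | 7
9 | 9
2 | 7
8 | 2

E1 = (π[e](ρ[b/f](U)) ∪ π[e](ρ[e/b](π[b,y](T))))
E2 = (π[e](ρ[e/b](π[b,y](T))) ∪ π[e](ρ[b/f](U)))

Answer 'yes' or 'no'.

E1 row counts bottom-up:
  U → 5
  ρ[b/f](U) → 5
  π[e](ρ[b/f](U)) → 5
  T → 5
  π[b,y](T) → 5
  ρ[e/b](π[b,y](T)) → 5
  π[e](ρ[e/b](π[b,y](T))) → 5
  (π[e](ρ[b/f](U)) ∪ π[e](ρ[e/b](π[b,y](T)))) → 10
E2 row counts bottom-up:
  T → 5
  π[b,y](T) → 5
  ρ[e/b](π[b,y](T)) → 5
  π[e](ρ[e/b](π[b,y](T))) → 5
  U → 5
  ρ[b/f](U) → 5
  π[e](ρ[b/f](U)) → 5
  (π[e](ρ[e/b](π[b,y](T))) ∪ π[e](ρ[b/f](U))) → 10

E1 and E2 produce the same multiset:
e
1
2
2
5
5
8
9
9
9
9

yes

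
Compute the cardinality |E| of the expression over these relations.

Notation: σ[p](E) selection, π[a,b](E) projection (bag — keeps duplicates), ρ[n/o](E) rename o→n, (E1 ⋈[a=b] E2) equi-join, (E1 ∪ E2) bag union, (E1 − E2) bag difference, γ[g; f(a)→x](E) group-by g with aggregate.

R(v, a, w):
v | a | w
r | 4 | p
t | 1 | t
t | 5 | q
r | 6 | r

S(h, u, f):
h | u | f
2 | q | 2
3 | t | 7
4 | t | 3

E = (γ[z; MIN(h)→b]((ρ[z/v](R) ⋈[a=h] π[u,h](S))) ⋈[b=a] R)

Row counts bottom-up:
  R → 4
  ρ[z/v](R) → 4
  S → 3
  π[u,h](S) → 3
  (ρ[z/v](R) ⋈[a=h] π[u,h](S)) → 1
  γ[z; MIN(h)→b]((ρ[z/v](R) ⋈[a=h] π[u,h](S))) → 1
  R → 4
  (γ[z; MIN(h)→b]((ρ[z/v](R) ⋈[a=h] π[u,h](S))) ⋈[b=a] R) → 1

|E| = 1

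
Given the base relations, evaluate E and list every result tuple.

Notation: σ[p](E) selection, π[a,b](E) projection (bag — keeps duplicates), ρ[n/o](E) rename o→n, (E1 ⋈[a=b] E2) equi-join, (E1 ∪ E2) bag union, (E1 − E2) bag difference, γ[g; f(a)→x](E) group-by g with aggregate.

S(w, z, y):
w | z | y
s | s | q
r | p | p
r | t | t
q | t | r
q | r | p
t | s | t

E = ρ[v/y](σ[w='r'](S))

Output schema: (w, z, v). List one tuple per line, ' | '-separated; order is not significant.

Subexpression sizes:
  S → 6
  σ[w='r'](S) → 2
  ρ[v/y](σ[w='r'](S)) → 2

== RESULT ==
w | z | v
r | p | p
r | t | t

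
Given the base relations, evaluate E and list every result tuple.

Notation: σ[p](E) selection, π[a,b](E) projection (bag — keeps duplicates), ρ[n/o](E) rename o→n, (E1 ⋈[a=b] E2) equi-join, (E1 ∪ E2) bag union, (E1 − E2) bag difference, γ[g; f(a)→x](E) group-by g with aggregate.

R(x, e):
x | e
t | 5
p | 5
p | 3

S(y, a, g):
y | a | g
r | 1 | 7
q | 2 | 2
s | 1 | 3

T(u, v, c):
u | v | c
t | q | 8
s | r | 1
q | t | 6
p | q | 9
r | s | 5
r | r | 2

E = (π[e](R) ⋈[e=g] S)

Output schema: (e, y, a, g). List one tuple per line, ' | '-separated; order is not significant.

Subexpression sizes:
  R → 3
  π[e](R) → 3
  S → 3
  (π[e](R) ⋈[e=g] S) → 1

== RESULT ==
e | y | a | g
3 | s | 1 | 3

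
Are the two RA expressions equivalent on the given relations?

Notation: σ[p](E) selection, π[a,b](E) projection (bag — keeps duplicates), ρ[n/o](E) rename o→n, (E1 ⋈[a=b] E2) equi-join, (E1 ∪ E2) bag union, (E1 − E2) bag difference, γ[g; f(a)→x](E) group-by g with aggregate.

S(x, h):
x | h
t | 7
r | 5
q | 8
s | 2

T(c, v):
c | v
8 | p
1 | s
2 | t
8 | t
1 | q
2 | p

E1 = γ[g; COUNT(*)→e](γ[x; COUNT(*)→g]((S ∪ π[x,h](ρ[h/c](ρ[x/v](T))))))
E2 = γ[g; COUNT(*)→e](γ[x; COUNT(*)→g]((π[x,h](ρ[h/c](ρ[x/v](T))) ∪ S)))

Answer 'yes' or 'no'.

E1 row counts bottom-up:
  S → 4
  T → 6
  ρ[x/v](T) → 6
  ρ[h/c](ρ[x/v](T)) → 6
  π[x,h](ρ[h/c](ρ[x/v](T))) → 6
  (S ∪ π[x,h](ρ[h/c](ρ[x/v](T)))) → 10
  γ[x; COUNT(*)→g]((S ∪ π[x,h](ρ[h/c](ρ[x/v](T))))) → 5
  γ[g; COUNT(*)→e](γ[x; COUNT(*)→g]((S ∪ π[x,h](ρ[h/c](ρ[x/v](T)))))) → 3
E2 row counts bottom-up:
  T → 6
  ρ[x/v](T) → 6
  ρ[h/c](ρ[x/v](T)) → 6
  π[x,h](ρ[h/c](ρ[x/v](T))) → 6
  S → 4
  (π[x,h](ρ[h/c](ρ[x/v](T))) ∪ S) → 10
  γ[x; COUNT(*)→g]((π[x,h](ρ[h/c](ρ[x/v](T))) ∪ S)) → 5
  γ[g; COUNT(*)→e](γ[x; COUNT(*)→g]((π[x,h](ρ[h/c](ρ[x/v](T))) ∪ S))) → 3

E1 and E2 produce the same multiset:
g | e
1 | 1
2 | 3
3 | 1

yes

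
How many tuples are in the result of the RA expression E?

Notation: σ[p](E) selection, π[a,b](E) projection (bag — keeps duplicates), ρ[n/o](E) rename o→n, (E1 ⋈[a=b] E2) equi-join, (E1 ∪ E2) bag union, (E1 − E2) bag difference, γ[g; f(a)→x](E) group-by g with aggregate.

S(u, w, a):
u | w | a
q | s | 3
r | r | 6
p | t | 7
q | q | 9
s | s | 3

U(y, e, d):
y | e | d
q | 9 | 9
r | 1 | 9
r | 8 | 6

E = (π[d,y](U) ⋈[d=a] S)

Stepwise |·|:
  U → 3
  π[d,y](U) → 3
  S → 5
  (π[d,y](U) ⋈[d=a] S) → 3

|E| = 3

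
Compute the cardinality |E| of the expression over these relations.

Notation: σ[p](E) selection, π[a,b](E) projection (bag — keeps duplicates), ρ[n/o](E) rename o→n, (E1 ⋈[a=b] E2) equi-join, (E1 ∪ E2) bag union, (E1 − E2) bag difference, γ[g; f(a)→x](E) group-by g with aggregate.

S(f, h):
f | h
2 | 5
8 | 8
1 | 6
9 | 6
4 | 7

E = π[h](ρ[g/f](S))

Row counts bottom-up:
  S → 5
  ρ[g/f](S) → 5
  π[h](ρ[g/f](S)) → 5

|E| = 5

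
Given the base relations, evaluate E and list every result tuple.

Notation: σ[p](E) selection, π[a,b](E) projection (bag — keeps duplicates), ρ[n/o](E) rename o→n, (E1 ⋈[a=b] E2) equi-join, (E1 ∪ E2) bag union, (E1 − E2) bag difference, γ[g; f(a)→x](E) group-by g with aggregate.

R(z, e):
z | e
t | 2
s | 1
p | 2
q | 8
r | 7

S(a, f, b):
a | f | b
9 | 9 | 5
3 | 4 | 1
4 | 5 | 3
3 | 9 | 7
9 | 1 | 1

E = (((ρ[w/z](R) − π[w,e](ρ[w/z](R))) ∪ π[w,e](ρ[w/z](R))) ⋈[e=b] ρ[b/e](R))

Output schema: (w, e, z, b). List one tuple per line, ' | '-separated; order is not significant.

Stepwise |·|:
  R → 5
  ρ[w/z](R) → 5
  R → 5
  ρ[w/z](R) → 5
  π[w,e](ρ[w/z](R)) → 5
  (ρ[w/z](R) − π[w,e](ρ[w/z](R))) → 0
  R → 5
  ρ[w/z](R) → 5
  π[w,e](ρ[w/z](R)) → 5
  ((ρ[w/z](R) − π[w,e](ρ[w/z](R))) ∪ π[w,e](ρ[w/z](R))) → 5
  R → 5
  ρ[b/e](R) → 5
  (((ρ[w/z](R) − π[w,e](ρ[w/z](R))) ∪ π[w,e](ρ[w/z](R))) ⋈[e=b] ρ[b/e](R)) → 7

== RESULT ==
w | e | z | b
p | 2 | p | 2
p | 2 | t | 2
q | 8 | q | 8
r | 7 | r | 7
s | 1 | s | 1
t | 2 | p | 2
t | 2 | t | 2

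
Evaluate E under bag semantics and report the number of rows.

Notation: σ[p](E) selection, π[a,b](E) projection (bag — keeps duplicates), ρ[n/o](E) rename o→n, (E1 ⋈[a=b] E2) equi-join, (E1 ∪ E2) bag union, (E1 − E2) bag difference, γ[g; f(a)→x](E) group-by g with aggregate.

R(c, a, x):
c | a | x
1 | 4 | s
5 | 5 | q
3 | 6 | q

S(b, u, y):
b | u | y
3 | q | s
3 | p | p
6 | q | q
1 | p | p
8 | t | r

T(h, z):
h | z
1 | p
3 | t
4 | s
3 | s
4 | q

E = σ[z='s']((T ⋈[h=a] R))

Per-node cardinality:
  T → 5
  R → 3
  (T ⋈[h=a] R) → 2
  σ[z='s']((T ⋈[h=a] R)) → 1

|E| = 1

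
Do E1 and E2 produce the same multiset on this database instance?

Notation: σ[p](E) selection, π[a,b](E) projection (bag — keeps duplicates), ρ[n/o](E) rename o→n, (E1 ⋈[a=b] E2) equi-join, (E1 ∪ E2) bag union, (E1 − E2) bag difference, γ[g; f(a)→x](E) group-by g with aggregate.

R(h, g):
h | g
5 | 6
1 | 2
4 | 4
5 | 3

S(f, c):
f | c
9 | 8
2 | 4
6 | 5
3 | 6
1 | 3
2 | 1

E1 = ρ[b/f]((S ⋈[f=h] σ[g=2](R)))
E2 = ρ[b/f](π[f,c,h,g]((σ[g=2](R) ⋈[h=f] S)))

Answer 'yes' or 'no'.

E1 per-node cardinality:
  S → 6
  R → 4
  σ[g=2](R) → 1
  (S ⋈[f=h] σ[g=2](R)) → 1
  ρ[b/f]((S ⋈[f=h] σ[g=2](R))) → 1
E2 per-node cardinality:
  R → 4
  σ[g=2](R) → 1
  S → 6
  (σ[g=2](R) ⋈[h=f] S) → 1
  π[f,c,h,g]((σ[g=2](R) ⋈[h=f] S)) → 1
  ρ[b/f](π[f,c,h,g]((σ[g=2](R) ⋈[h=f] S))) → 1

E1 and E2 produce the same multiset:
b | c | h | g
1 | 3 | 1 | 2

yes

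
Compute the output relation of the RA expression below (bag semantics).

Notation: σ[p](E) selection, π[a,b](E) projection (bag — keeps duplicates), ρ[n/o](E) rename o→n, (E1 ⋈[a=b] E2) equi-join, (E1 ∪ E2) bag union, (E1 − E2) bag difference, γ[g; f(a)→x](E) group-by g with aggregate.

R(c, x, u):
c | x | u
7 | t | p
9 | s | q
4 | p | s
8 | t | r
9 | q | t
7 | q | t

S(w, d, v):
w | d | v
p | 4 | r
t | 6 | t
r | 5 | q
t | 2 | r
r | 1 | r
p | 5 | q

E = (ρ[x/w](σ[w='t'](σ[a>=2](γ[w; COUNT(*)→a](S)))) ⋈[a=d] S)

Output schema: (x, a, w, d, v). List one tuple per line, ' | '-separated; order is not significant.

Per-node cardinality:
  S → 6
  γ[w; COUNT(*)→a](S) → 3
  σ[a>=2](γ[w; COUNT(*)→a](S)) → 3
  σ[w='t'](σ[a>=2](γ[w; COUNT(*)→a](S))) → 1
  ρ[x/w](σ[w='t'](σ[a>=2](γ[w; COUNT(*)→a](S)))) → 1
  S → 6
  (ρ[x/w](σ[w='t'](σ[a>=2](γ[w; COUNT(*)→a](S)))) ⋈[a=d] S) → 1

== RESULT ==
x | a | w | d | v
t | 2 | t | 2 | r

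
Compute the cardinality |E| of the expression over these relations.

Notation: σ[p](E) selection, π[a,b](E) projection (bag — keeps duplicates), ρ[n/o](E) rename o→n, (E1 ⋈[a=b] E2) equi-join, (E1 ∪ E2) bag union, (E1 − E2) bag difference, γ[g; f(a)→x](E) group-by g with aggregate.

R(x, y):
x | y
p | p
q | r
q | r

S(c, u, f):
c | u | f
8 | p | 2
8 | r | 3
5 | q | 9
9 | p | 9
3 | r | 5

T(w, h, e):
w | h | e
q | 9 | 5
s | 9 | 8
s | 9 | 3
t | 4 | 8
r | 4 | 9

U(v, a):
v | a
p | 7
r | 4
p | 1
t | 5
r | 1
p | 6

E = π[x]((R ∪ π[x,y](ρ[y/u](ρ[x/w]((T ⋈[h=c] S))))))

Subexpression sizes:
  R → 3
  T → 5
  S → 5
  (T ⋈[h=c] S) → 3
  ρ[x/w]((T ⋈[h=c] S)) → 3
  ρ[y/u](ρ[x/w]((T ⋈[h=c] S))) → 3
  π[x,y](ρ[y/u](ρ[x/w]((T ⋈[h=c] S)))) → 3
  (R ∪ π[x,y](ρ[y/u](ρ[x/w]((T ⋈[h=c] S))))) → 6
  π[x]((R ∪ π[x,y](ρ[y/u](ρ[x/w]((T ⋈[h=c] S)))))) → 6

|E| = 6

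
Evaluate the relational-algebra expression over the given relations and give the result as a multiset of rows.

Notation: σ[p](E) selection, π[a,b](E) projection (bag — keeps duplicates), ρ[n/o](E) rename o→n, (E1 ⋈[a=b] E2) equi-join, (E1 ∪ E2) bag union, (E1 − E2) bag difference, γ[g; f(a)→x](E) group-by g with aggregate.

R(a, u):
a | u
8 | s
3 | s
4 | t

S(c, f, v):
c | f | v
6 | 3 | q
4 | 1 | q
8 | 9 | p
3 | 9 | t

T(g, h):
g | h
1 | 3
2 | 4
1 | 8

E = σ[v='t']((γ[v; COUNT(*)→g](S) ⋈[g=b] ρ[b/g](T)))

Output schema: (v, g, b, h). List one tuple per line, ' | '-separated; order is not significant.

Row counts bottom-up:
  S → 4
  γ[v; COUNT(*)→g](S) → 3
  T → 3
  ρ[b/g](T) → 3
  (γ[v; COUNT(*)→g](S) ⋈[g=b] ρ[b/g](T)) → 5
  σ[v='t']((γ[v; COUNT(*)→g](S) ⋈[g=b] ρ[b/g](T))) → 2

== RESULT ==
v | g | b | h
t | 1 | 1 | 3
t | 1 | 1 | 8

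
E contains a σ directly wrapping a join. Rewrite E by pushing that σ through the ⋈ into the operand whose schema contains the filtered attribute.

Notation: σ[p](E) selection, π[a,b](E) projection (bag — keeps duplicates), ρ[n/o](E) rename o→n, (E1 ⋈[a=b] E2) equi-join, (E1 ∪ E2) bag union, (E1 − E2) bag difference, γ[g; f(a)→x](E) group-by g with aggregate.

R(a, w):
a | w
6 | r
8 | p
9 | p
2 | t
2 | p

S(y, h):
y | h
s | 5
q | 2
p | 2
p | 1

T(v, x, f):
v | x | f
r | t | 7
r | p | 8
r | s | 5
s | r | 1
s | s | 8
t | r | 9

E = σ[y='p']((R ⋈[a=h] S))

σ filters on y, owned by the right side.
E' = (R ⋈[a=h] σ[y='p'](S))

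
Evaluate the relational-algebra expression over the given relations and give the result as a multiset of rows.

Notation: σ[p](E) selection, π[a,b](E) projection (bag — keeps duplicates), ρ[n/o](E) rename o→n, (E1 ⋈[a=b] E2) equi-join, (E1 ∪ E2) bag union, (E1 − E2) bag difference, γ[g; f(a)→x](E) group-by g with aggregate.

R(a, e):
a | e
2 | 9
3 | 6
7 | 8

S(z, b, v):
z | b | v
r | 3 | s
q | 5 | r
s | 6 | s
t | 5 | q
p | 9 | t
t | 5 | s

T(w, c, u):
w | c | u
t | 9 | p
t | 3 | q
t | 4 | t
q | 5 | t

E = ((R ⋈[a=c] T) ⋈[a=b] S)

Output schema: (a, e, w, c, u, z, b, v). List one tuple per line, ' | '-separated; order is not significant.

Row counts bottom-up:
  R → 3
  T → 4
  (R ⋈[a=c] T) → 1
  S → 6
  ((R ⋈[a=c] T) ⋈[a=b] S) → 1

== RESULT ==
a | e | w | c | u | z | b | v
3 | 6 | t | 3 | q | r | 3 | s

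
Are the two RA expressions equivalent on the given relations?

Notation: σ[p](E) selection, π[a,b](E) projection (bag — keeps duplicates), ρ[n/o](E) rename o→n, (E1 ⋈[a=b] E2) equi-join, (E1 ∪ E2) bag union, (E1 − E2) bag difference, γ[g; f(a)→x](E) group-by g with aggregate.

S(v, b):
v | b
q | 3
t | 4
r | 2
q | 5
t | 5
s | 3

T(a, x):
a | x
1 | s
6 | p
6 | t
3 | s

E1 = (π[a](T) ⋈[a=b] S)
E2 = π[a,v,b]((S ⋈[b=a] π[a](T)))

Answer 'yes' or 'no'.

E1 subexpression sizes:
  T → 4
  π[a](T) → 4
  S → 6
  (π[a](T) ⋈[a=b] S) → 2
E2 subexpression sizes:
  S → 6
  T → 4
  π[a](T) → 4
  (S ⋈[b=a] π[a](T)) → 2
  π[a,v,b]((S ⋈[b=a] π[a](T))) → 2

E1 and E2 produce the same multiset:
a | v | b
3 | q | 3
3 | s | 3

yes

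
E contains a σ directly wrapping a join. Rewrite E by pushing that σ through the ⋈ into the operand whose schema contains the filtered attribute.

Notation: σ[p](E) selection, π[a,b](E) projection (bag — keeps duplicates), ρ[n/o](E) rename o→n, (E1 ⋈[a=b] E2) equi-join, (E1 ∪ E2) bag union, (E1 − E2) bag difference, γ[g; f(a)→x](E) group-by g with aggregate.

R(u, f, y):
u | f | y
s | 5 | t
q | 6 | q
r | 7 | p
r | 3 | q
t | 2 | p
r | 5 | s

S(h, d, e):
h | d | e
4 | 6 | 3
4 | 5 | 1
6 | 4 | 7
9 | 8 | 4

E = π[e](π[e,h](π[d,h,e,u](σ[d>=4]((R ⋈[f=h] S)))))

σ filters on d, owned by the right side.
E' = π[e](π[e,h](π[d,h,e,u]((R ⋈[f=h] σ[d>=4](S)))))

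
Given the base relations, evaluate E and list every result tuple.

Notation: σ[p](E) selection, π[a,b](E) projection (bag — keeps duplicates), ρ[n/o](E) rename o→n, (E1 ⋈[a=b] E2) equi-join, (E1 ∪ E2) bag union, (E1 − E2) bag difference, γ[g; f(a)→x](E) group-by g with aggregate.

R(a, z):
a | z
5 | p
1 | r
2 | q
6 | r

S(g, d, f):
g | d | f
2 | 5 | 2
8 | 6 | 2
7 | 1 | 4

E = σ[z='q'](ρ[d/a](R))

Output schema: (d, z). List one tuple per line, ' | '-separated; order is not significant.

Subexpression sizes:
  R → 4
  ρ[d/a](R) → 4
  σ[z='q'](ρ[d/a](R)) → 1

== RESULT ==
d | z
2 | q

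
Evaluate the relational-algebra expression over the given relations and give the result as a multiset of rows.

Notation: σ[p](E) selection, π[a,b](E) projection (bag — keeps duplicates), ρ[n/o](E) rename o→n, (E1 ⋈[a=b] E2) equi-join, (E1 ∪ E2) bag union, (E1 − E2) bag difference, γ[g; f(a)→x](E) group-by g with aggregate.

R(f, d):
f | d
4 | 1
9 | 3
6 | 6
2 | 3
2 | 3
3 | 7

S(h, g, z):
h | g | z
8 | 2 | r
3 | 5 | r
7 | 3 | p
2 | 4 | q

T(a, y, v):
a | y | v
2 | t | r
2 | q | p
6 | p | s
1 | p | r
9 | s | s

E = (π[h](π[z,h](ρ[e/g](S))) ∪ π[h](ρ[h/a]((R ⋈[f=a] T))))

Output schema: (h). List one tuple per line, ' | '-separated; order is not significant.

Per-node cardinality:
  S → 4
  ρ[e/g](S) → 4
  π[z,h](ρ[e/g](S)) → 4
  π[h](π[z,h](ρ[e/g](S))) → 4
  R → 6
  T → 5
  (R ⋈[f=a] T) → 6
  ρ[h/a]((R ⋈[f=a] T)) → 6
  π[h](ρ[h/a]((R ⋈[f=a] T))) → 6
  (π[h](π[z,h](ρ[e/g](S))) ∪ π[h](ρ[h/a]((R ⋈[f=a] T)))) → 10

== RESULT ==
h
2
2
2
2
2
3
6
7
8
9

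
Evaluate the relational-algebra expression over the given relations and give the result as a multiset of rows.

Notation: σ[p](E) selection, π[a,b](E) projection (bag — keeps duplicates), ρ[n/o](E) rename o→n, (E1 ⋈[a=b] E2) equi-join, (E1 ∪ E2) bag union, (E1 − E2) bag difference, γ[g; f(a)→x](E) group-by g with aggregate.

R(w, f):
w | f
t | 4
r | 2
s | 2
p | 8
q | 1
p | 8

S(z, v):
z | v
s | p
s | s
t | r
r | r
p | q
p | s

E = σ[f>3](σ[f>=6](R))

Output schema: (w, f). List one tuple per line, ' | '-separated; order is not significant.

Row counts bottom-up:
  R → 6
  σ[f>=6](R) → 2
  σ[f>3](σ[f>=6](R)) → 2

== RESULT ==
w | f
p | 8
p | 8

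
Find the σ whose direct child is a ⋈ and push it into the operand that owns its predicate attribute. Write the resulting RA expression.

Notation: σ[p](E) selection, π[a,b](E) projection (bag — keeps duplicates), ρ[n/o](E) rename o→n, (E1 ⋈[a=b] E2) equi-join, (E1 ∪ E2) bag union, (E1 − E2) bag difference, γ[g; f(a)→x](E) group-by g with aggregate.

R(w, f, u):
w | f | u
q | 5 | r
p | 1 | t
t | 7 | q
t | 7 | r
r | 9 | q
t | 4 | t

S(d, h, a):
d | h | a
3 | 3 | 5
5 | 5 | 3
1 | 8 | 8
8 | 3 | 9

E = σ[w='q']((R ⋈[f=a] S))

σ filters on w, owned by the left side.
E' = (σ[w='q'](R) ⋈[f=a] S)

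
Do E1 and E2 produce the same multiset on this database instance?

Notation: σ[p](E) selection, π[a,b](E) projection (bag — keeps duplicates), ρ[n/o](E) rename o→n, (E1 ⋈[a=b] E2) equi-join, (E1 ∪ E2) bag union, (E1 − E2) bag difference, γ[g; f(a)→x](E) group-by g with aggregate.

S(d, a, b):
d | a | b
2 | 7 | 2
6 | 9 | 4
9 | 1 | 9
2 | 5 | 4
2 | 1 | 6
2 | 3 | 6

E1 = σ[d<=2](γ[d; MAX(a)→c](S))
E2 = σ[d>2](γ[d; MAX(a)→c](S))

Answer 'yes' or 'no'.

E1 subexpression sizes:
  S → 6
  γ[d; MAX(a)→c](S) → 3
  σ[d<=2](γ[d; MAX(a)→c](S)) → 1
E2 subexpression sizes:
  S → 6
  γ[d; MAX(a)→c](S) → 3
  σ[d>2](γ[d; MAX(a)→c](S)) → 2

E1 result:
d | c
2 | 7
E2 result:
d | c
6 | 9
9 | 1
Witness: (9, 1) appears 0× in E1 but 1× in E2.

no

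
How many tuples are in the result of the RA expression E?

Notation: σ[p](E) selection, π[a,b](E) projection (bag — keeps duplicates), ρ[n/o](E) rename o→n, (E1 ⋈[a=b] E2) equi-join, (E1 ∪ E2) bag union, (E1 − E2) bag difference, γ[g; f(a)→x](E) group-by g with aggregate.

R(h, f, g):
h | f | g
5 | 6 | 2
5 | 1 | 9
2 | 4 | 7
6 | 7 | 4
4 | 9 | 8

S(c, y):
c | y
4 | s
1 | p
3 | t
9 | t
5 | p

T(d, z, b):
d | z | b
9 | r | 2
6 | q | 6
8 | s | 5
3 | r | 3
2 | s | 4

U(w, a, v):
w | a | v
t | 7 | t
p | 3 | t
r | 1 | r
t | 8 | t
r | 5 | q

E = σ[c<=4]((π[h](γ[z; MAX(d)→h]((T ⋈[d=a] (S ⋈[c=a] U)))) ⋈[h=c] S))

Stepwise |·|:
  T → 5
  S → 5
  U → 5
  (S ⋈[c=a] U) → 3
  (T ⋈[d=a] (S ⋈[c=a] U)) → 1
  γ[z; MAX(d)→h]((T ⋈[d=a] (S ⋈[c=a] U))) → 1
  π[h](γ[z; MAX(d)→h]((T ⋈[d=a] (S ⋈[c=a] U)))) → 1
  S → 5
  (π[h](γ[z; MAX(d)→h]((T ⋈[d=a] (S ⋈[c=a] U)))) ⋈[h=c] S) → 1
  σ[c<=4]((π[h](γ[z; MAX(d)→h]((T ⋈[d=a] (S ⋈[c=a] U)))) ⋈[h=c] S)) → 1

|E| = 1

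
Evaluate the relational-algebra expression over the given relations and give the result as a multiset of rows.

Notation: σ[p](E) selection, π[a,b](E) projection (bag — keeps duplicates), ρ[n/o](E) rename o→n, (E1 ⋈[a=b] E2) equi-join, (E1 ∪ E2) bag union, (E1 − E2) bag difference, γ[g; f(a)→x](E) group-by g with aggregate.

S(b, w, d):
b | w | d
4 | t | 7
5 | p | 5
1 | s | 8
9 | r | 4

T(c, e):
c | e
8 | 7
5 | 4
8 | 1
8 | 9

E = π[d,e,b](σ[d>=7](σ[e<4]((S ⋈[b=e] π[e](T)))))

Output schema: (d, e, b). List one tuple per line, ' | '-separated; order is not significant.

Stepwise |·|:
  S → 4
  T → 4
  π[e](T) → 4
  (S ⋈[b=e] π[e](T)) → 3
  σ[e<4]((S ⋈[b=e] π[e](T))) → 1
  σ[d>=7](σ[e<4]((S ⋈[b=e] π[e](T)))) → 1
  π[d,e,b](σ[d>=7](σ[e<4]((S ⋈[b=e] π[e](T))))) → 1

== RESULT ==
d | e | b
8 | 1 | 1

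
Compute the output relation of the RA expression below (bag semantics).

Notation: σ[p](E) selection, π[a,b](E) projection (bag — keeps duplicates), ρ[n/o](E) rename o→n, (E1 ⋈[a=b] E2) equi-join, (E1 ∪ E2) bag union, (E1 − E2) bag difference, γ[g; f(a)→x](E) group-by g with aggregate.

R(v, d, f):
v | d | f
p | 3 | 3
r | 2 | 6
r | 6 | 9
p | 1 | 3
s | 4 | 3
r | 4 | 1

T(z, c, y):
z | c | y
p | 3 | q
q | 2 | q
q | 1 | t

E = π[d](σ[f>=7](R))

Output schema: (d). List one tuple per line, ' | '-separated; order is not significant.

Per-node cardinality:
  R → 6
  σ[f>=7](R) → 1
  π[d](σ[f>=7](R)) → 1

== RESULT ==
d
6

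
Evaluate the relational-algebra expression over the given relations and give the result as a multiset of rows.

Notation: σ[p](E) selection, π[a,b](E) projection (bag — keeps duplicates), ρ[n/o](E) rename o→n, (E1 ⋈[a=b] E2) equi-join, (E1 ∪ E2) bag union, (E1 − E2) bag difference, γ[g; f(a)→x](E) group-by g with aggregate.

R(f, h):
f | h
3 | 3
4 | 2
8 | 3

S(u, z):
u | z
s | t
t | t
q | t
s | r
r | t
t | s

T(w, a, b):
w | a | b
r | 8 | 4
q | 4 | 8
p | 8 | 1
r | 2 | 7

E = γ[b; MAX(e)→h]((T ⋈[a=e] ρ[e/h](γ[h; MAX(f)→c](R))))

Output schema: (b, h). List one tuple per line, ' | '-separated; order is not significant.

Per-node cardinality:
  T → 4
  R → 3
  γ[h; MAX(f)→c](R) → 2
  ρ[e/h](γ[h; MAX(f)→c](R)) → 2
  (T ⋈[a=e] ρ[e/h](γ[h; MAX(f)→c](R))) → 1
  γ[b; MAX(e)→h]((T ⋈[a=e] ρ[e/h](γ[h; MAX(f)→c](R)))) → 1

== RESULT ==
b | h
7 | 2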